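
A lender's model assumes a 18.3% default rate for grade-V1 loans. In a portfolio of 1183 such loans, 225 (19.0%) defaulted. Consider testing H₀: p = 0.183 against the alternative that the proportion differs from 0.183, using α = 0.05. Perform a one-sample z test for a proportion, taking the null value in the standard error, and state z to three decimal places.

p̂ = 225/1183 ≈ 0.19019.
SE = √(p₀(1−p₀)/n) = √(0.14951/1183) = 0.01124.
z = (0.19019 − 0.183)/0.01124 = 0.00719/0.01124 = 0.640.
p-value = 2·P(Z > 0.640) ≈ 0.5222, so at α = 0.05 we fail to reject H₀.

z = 0.640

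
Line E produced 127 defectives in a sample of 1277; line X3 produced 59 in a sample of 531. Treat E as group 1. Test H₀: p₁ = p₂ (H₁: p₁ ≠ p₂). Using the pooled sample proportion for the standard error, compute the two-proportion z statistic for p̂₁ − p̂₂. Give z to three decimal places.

p̂₁ = 127/1277 = 0.09945, p̂₂ = 59/531 = 0.11111.
Pooled p̂ = (127+59)/(1277+531) = 186/1808 = 0.10288.
SE = √(p̂(1−p̂)(1/n₁+1/n₂)) = √(0.10288·0.89712·0.00266632) = √(0.000246082) = 0.01569.
z = (0.09945 − 0.11111)/0.01569 = -0.01166/0.01569 = -0.743.
Two-sided p-value ≈ 2·Φ(−0.743) = 0.4573.

z = -0.743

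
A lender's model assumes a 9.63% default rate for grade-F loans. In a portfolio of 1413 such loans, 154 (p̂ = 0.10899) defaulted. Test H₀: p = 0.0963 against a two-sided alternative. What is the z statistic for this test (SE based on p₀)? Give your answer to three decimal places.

p̂ = 154/1413 = 0.10899.
SE = √(p₀(1−p₀)/n) = √(0.087026/1413) = 0.00785.
z = (0.10899 − 0.0963)/0.00785 = 0.01269/0.00785 = 1.617.
p-value = 2·P(Z > 1.617) ≈ 0.1059.

z = 1.617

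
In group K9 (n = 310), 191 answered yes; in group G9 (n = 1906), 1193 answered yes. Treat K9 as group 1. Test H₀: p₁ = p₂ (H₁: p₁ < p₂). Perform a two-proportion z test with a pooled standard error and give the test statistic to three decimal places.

p̂₁ = 191/310 = 0.61613, p̂₂ = 1193/1906 = 0.62592.
Pooled p̂ = (191+1193)/(310+1906) = 1384/2216 = 0.62455.
SE = √(p̂(1−p̂)(1/n₁+1/n₂)) = √(0.62455·0.37545·0.00375047) = √(0.000879438) = 0.02966.
z = (0.61613 − 0.62592)/0.02966 = -0.00979/0.02966 = -0.330.

z = -0.330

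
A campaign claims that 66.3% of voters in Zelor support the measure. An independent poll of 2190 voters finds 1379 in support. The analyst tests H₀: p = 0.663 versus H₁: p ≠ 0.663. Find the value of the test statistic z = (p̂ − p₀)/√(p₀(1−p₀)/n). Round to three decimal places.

z = -3.299

p̂ = 1379/2190 ≈ 0.62968.
Standard error under H₀: √(0.663×0.337/2190) = 0.01010.
z = (0.62968 − 0.663)/0.01010 = -0.03332/0.01010 = -3.299.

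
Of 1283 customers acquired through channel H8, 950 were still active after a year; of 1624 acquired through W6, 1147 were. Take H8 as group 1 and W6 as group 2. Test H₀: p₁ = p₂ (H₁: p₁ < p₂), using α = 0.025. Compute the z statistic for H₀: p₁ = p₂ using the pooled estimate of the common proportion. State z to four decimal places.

p̂₁ = 950/1283 = 0.7404521, p̂₂ = 1147/1624 = 0.7062808.
Pooled p̂ = (950+1147)/(1283+1624) = 2097/2907 = 0.7213622.
SE = √(p̂(1−p̂)(1/n₁+1/n₂)) = √(0.7213622·0.2786378·0.00139519) = √(0.000280431) = 0.0167461.
z = (0.7404521 − 0.7062808)/0.0167461 = 0.0341713/0.0167461 = 2.0406.
p-value = P(Z < 2.041) ≈ 0.9794. With α = 0.025, fail to reject H₀.

z = 2.0406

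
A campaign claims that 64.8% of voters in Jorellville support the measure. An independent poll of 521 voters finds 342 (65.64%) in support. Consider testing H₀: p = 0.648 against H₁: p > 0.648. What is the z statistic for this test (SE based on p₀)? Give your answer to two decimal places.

z = 0.40

p̂ = 342/521 = 0.6564.
Standard error under H₀: √(0.648×0.352/521) = 0.0209.
z = (0.6564 − 0.648)/0.0209 = 0.0084/0.0209 = 0.40.
p-value = P(Z > 0.403) ≈ 0.3435.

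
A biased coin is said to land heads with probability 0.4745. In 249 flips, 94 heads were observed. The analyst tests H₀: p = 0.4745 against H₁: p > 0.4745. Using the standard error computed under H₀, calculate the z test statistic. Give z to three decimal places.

p̂ = 94/249 = 0.37751.
SE = √(p₀(1−p₀)/n) = √(0.24935/249) = 0.03164.
z = (0.37751 − 0.4745)/0.03164 = -0.09699/0.03164 = -3.065.

z = -3.065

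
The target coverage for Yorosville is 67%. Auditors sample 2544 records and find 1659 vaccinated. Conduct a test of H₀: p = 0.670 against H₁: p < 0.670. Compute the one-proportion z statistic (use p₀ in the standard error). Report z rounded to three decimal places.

z = -1.918

p̂ = 1659/2544 = 0.65212.
Under H₀, SE = √(0.67·0.33/2544) = √(8.69104e-05) = 0.00932.
z = (0.65212 − 0.67)/0.00932 = -0.01788/0.00932 = -1.918.
p-value = P(Z < -1.918) ≈ 0.0276.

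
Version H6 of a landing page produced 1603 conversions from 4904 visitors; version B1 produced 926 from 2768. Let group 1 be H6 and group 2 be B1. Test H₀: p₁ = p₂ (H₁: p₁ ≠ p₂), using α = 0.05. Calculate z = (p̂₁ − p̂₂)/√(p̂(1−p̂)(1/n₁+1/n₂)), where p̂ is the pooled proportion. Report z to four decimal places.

z = -0.6856

p̂₁ = 1603/4904 = 0.326876, p̂₂ = 926/2768 = 0.334538.
Pooled p̂ = (1603+926)/(4904+2768) = 2529/7672 = 0.329640.
SE = √(0.220978 × 0.000565187) = 0.011176.
z = (0.326876 − 0.334538)/0.011176 = -0.007662/0.011176 = -0.6856.
p-value = 2·P(Z > 0.686) ≈ 0.4930, so at α = 0.05 we fail to reject H₀.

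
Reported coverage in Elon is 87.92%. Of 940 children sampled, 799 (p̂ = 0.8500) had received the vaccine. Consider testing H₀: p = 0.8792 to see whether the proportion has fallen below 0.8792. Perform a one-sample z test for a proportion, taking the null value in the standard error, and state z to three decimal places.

z = -2.747

p̂ = 799/940 ≈ 0.85000.
SE = √(p₀(1−p₀)/n) = √(0.10621/940) = 0.01063.
z = (0.85000 − 0.8792)/0.01063 = -0.02920/0.01063 = -2.747.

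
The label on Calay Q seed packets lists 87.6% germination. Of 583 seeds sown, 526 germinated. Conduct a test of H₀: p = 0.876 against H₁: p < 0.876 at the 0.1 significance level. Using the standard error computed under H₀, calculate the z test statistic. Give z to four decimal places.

p̂ = 526/583 = 0.902230.
Under H₀, SE = √(0.876·0.124/583) = √(0.000186319) = 0.013650.
z = (0.902230 − 0.876)/0.013650 = 0.026230/0.013650 = 1.9216.
p-value = P(Z < 1.922) ≈ 0.9727; since p > α = 0.1, fail to reject H₀.

z = 1.9216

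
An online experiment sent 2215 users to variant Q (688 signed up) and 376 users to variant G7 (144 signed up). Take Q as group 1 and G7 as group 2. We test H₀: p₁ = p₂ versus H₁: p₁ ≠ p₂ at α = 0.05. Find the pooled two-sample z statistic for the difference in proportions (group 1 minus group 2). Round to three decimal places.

z = -2.779

p̂₁ = 688/2215 ≈ 0.31061, p̂₂ = 144/376 ≈ 0.38298.
Pooled p̂ = (688+144)/(2215+376) = 832/2591 = 0.32111.
SE = √(0.217999 × 0.00311104) = 0.02604.
z = (0.31061 − 0.38298)/0.02604 = -0.07237/0.02604 = -2.779.
Two-sided p-value ≈ 2·Φ(−2.779) = 0.0055. With α = 0.05, reject H₀.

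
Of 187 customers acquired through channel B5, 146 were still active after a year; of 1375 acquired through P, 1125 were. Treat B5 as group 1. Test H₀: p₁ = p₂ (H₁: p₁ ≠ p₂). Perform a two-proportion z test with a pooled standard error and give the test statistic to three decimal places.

p̂₁ = 146/187 = 0.780749, p̂₂ = 1125/1375 = 0.818182.
Pooled p̂ = (146+1125)/(187+1375) = 1271/1562 = 0.813700.
SE = √(0.151592 × 0.00607487) = 0.030346.
z = (0.780749 − 0.818182)/0.030346 = -0.037433/0.030346 = -1.234.
Two-sided p-value ≈ 2·Φ(−1.234) = 0.2174.

z = -1.234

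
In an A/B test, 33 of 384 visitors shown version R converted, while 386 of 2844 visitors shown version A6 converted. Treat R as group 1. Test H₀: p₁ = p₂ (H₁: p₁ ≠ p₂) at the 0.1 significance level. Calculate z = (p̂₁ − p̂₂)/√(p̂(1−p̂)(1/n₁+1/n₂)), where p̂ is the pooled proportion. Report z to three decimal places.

z = -2.725

p̂₁ = 33/384 = 0.08594, p̂₂ = 386/2844 = 0.13572.
Pooled p̂ = (33+386)/(384+2844) = 419/3228 = 0.12980.
SE = √(0.112953 × 0.00295578) = 0.01827.
z = (0.08594 − 0.13572)/0.01827 = -0.04978/0.01827 = -2.725.
Two-sided p-value ≈ 2·Φ(−2.725) = 0.0064. With α = 0.1, reject H₀.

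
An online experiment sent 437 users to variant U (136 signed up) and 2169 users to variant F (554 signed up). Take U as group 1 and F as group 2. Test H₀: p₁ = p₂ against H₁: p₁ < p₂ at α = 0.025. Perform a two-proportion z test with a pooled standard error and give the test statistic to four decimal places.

p̂₁ = 136/437 = 0.311213, p̂₂ = 554/2169 = 0.255417.
Pooled p̂ = (136+554)/(437+2169) = 690/2606 = 0.264774.
SE = √(0.194669 × 0.00274937) = 0.023135.
z = (0.311213 − 0.255417)/0.023135 = 0.055796/0.023135 = 2.4118.
p-value = P(Z < 2.412) ≈ 0.9921. With α = 0.025, fail to reject H₀.

z = 2.4118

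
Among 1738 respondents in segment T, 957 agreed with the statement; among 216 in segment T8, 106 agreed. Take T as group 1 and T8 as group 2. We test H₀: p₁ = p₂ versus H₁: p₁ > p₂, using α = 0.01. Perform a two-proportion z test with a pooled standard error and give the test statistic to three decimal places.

p̂₁ = 957/1738 = 0.55063, p̂₂ = 106/216 = 0.49074.
Pooled p̂ = (957+106)/(1738+216) = 1063/1954 = 0.54401.
SE = √(p̂(1−p̂)(1/n₁+1/n₂)) = √(0.54401·0.45599·0.005205) = √(0.00129117) = 0.03593.
z = (0.55063 − 0.49074)/0.03593 = 0.05989/0.03593 = 1.667.
p-value = P(Z > 1.667) ≈ 0.0478; since p > α = 0.01, fail to reject H₀.

z = 1.667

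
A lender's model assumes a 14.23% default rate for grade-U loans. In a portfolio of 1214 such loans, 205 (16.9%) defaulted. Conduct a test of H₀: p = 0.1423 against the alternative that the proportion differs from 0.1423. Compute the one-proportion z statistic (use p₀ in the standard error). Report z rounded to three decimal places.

z = 2.649

p̂ = 205/1214 ≈ 0.168863.
SE = √(p₀(1−p₀)/n) = √(0.12205/1214) = 0.010027.
z = (0.168863 − 0.1423)/0.010027 = 0.026563/0.010027 = 2.649.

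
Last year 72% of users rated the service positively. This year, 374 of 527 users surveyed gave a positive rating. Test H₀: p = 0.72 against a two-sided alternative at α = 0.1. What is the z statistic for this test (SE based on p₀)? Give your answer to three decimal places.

p̂ = 374/527 = 0.70968.
Standard error under H₀: √(0.72×0.28/527) = 0.01956.
z = (0.70968 − 0.72)/0.01956 = -0.01032/0.01956 = -0.528.
p-value = 2·P(Z > 0.528) ≈ 0.5977. With α = 0.1, fail to reject H₀.

z = -0.528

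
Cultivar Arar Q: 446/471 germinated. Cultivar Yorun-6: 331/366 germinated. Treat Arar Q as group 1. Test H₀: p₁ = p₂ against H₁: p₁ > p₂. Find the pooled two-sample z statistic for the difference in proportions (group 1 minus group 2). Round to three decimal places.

p̂₁ = 446/471 = 0.94692, p̂₂ = 331/366 = 0.90437.
Pooled p̂ = (446+331)/(471+366) = 777/837 = 0.92832.
SE = √(0.0665459 × 0.00485538) = 0.01798.
z = (0.94692 − 0.90437)/0.01798 = 0.04255/0.01798 = 2.367.
p-value = P(Z > 2.367) ≈ 0.0090.

z = 2.367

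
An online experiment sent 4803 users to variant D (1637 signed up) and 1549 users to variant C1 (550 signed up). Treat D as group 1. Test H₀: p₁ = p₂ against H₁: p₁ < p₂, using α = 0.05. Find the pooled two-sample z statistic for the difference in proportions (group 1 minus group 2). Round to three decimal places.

p̂₁ = 1637/4803 ≈ 0.34083, p̂₂ = 550/1549 ≈ 0.35507.
Pooled p̂ = (1637+550)/(4803+1549) = 2187/6352 = 0.34430.
SE = √(0.225758 × 0.000853781) = 0.01388.
z = (0.34083 − 0.35507)/0.01388 = -0.01424/0.01388 = -1.026.
p-value = P(Z < -1.026) ≈ 0.1525; since p > α = 0.05, fail to reject H₀.

z = -1.026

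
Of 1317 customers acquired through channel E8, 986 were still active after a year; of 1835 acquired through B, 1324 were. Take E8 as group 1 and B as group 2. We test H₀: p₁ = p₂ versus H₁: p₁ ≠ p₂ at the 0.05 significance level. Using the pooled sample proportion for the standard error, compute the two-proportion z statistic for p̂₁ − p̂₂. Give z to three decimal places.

p̂₁ = 986/1317 = 0.748671, p̂₂ = 1324/1835 = 0.721526.
Pooled p̂ = (986+1324)/(1317+1835) = 2310/3152 = 0.732868.
SE = √(0.195772 × 0.00130426) = 0.015979.
z = (0.748671 − 0.721526)/0.015979 = 0.027145/0.015979 = 1.699.
Two-sided p-value ≈ 2·Φ(−1.699) = 0.0894. With α = 0.05, fail to reject H₀.

z = 1.699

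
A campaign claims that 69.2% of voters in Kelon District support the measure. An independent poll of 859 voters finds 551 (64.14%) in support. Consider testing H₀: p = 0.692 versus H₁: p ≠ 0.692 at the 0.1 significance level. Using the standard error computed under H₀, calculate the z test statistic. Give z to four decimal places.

p̂ = 551/859 ≈ 0.64144354.
Standard error under H₀: √(0.692×0.308/859) = 0.01575186.
z = (0.64144354 − 0.692)/0.01575186 = -0.05055646/0.01575186 = -3.2096.
p-value = 2·P(Z > 3.210) ≈ 0.0013, so at α = 0.1 we reject H₀.

z = -3.2096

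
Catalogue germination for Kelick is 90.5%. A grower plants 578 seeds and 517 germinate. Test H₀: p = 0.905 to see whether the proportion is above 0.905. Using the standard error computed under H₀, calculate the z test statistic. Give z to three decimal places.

z = -0.864

p̂ = 517/578 = 0.89446.
SE = √(p₀(1−p₀)/n) = √(0.085975/578) = 0.01220.
z = (0.89446 − 0.905)/0.01220 = -0.01054/0.01220 = -0.864.
p-value = P(Z > -0.864) ≈ 0.8062.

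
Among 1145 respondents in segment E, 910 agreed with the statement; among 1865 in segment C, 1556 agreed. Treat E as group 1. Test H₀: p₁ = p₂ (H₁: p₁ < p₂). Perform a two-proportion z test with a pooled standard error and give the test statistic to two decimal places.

p̂₁ = 910/1145 = 0.7948, p̂₂ = 1556/1865 = 0.8343.
Pooled p̂ = (910+1556)/(1145+1865) = 2466/3010 = 0.8193.
SE = √(p̂(1−p̂)(1/n₁+1/n₂)) = √(0.8193·0.1807·0.00140956) = √(0.000208709) = 0.0144.
z = (0.7948 − 0.8343)/0.0144 = -0.0395/0.0144 = -2.74.

z = -2.74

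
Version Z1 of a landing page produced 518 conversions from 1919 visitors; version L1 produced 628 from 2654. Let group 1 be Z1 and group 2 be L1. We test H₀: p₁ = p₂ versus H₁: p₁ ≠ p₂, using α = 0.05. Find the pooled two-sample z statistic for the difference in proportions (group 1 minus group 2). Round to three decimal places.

p̂₁ = 518/1919 ≈ 0.269932, p̂₂ = 628/2654 ≈ 0.236624.
Pooled p̂ = (518+628)/(1919+2654) = 1146/4573 = 0.250601.
SE = √(0.1878 × 0.000897894) = 0.012986.
z = (0.269932 − 0.236624)/0.012986 = 0.033308/0.012986 = 2.565.
p-value = 2·P(Z > 2.565) ≈ 0.0103; since p < α = 0.05, reject H₀.

z = 2.565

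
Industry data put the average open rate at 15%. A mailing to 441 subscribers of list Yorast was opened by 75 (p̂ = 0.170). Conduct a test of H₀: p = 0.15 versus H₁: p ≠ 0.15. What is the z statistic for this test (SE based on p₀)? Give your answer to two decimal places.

z = 1.18

p̂ = 75/441 = 0.1701.
Under H₀, SE = √(0.15·0.85/441) = √(0.000289116) = 0.0170.
z = (0.1701 − 0.15)/0.0170 = 0.0201/0.0170 = 1.18.
Two-sided p-value ≈ 2·Φ(−1.180) = 0.2379.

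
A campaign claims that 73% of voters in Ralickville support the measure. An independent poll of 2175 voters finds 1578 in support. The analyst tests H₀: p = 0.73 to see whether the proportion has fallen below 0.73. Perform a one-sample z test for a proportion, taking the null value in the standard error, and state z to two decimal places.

p̂ = 1578/2175 ≈ 0.7255.
SE = √(p₀(1−p₀)/n) = √(0.1971/2175) = 0.0095.
z = (0.7255 − 0.73)/0.0095 = -0.0045/0.0095 = -0.47.
p-value = P(Z < -0.471) ≈ 0.3189.

z = -0.47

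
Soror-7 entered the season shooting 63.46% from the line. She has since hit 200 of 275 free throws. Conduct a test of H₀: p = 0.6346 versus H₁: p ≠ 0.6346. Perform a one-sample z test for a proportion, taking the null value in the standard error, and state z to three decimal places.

p̂ = 200/275 = 0.72727.
Under H₀, SE = √(0.6346·0.3654/275) = √(0.00084321) = 0.02904.
z = (0.72727 − 0.6346)/0.02904 = 0.09267/0.02904 = 3.191.
Two-sided p-value ≈ 2·Φ(−3.191) = 0.0014.

z = 3.191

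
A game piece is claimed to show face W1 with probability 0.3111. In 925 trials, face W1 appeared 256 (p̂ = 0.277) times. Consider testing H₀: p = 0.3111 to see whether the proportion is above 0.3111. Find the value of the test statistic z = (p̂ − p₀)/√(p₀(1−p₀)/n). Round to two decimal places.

p̂ = 256/925 = 0.2768.
Standard error under H₀: √(0.3111×0.6889/925) = 0.0152.
z = (0.2768 − 0.3111)/0.0152 = -0.0343/0.0152 = -2.26.

z = -2.26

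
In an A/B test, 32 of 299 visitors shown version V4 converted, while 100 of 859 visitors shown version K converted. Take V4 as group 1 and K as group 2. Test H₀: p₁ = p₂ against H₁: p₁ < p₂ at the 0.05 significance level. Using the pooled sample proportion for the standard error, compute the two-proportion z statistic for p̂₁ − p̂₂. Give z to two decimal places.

z = -0.44

p̂₁ = 32/299 = 0.1070, p̂₂ = 100/859 = 0.1164.
Pooled p̂ = (32+100)/(299+859) = 132/1158 = 0.1140.
SE = √(0.100996 × 0.00450863) = 0.0213.
z = (0.1070 − 0.1164)/0.0213 = -0.0094/0.0213 = -0.44.
p-value = P(Z < -0.440) ≈ 0.3299; since p > α = 0.05, fail to reject H₀.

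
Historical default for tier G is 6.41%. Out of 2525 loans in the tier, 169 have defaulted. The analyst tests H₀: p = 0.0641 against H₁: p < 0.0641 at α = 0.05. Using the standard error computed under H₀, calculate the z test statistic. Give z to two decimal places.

z = 0.58

p̂ = 169/2525 = 0.06693.
Under H₀, SE = √(0.0641·0.9359/2525) = √(2.37589e-05) = 0.00487.
z = (0.06693 − 0.0641)/0.00487 = 0.00283/0.00487 = 0.58.
p-value = P(Z < 0.581) ≈ 0.7193, so at α = 0.05 we fail to reject H₀.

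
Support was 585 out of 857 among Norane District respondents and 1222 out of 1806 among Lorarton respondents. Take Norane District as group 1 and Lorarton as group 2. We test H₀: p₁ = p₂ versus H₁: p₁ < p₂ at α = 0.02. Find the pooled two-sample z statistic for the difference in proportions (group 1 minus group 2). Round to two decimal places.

z = 0.31

p̂₁ = 585/857 ≈ 0.6826, p̂₂ = 1222/1806 ≈ 0.6766.
Pooled p̂ = (585+1222)/(857+1806) = 1807/2663 = 0.6786.
SE = √(p̂(1−p̂)(1/n₁+1/n₂)) = √(0.6786·0.3214·0.00172057) = √(0.000375286) = 0.0194.
z = (0.6826 − 0.6766)/0.0194 = 0.0060/0.0194 = 0.31.
p-value = P(Z < 0.309) ≈ 0.6212, so at α = 0.02 we fail to reject H₀.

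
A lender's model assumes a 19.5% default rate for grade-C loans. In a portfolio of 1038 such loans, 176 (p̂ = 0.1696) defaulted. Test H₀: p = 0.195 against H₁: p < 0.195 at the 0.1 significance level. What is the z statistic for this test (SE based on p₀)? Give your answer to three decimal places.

p̂ = 176/1038 ≈ 0.169557.
SE = √(p₀(1−p₀)/n) = √(0.15698/1038) = 0.012297.
z = (0.169557 − 0.195)/0.012297 = -0.025443/0.012297 = -2.069.
p-value = P(Z < -2.069) ≈ 0.0193, so at α = 0.1 we reject H₀.

z = -2.069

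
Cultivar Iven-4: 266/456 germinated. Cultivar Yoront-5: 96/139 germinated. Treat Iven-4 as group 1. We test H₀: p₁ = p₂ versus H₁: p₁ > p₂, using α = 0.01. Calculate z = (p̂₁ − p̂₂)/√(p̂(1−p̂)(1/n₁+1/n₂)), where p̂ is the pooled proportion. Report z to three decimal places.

z = -2.269

p̂₁ = 266/456 = 0.58333, p̂₂ = 96/139 = 0.69065.
Pooled p̂ = (266+96)/(456+139) = 362/595 = 0.60840.
SE = √(p̂(1−p̂)(1/n₁+1/n₂)) = √(0.60840·0.39160·0.00938723) = √(0.00223649) = 0.04729.
z = (0.58333 − 0.69065)/0.04729 = -0.10732/0.04729 = -2.269.
p-value = P(Z > -2.269) ≈ 0.9884, so at α = 0.01 we fail to reject H₀.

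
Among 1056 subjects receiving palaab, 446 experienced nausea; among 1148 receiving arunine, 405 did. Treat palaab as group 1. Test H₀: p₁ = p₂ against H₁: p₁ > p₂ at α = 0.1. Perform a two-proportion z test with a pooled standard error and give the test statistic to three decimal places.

p̂₁ = 446/1056 = 0.42235, p̂₂ = 405/1148 = 0.35279.
Pooled p̂ = (446+405)/(1056+1148) = 851/2204 = 0.38612.
SE = √(p̂(1−p̂)(1/n₁+1/n₂)) = √(0.38612·0.61388·0.00181805) = √(0.000430933) = 0.02076.
z = (0.42235 − 0.35279)/0.02076 = 0.06956/0.02076 = 3.351.
p-value = P(Z > 3.351) ≈ 0.0004. With α = 0.1, reject H₀.

z = 3.351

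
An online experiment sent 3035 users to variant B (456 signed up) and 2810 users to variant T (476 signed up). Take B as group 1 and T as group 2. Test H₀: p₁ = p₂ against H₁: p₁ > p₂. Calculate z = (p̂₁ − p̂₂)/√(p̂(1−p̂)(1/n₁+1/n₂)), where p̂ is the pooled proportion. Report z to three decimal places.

z = -1.998

p̂₁ = 456/3035 ≈ 0.150247, p̂₂ = 476/2810 ≈ 0.169395.
Pooled p̂ = (456+476)/(3035+2810) = 932/5845 = 0.159453.
SE = √(0.134027 × 0.000685361) = 0.009584.
z = (0.150247 − 0.169395)/0.009584 = -0.019148/0.009584 = -1.998.
p-value = P(Z > -1.998) ≈ 0.9771.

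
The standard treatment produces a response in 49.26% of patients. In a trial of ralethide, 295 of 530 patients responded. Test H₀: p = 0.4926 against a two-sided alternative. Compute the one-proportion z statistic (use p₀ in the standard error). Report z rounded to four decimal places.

z = 2.9473

p̂ = 295/530 ≈ 0.556604.
Under H₀, SE = √(0.4926·0.5074/530) = √(0.000471595) = 0.021716.
z = (0.556604 − 0.4926)/0.021716 = 0.064004/0.021716 = 2.9473.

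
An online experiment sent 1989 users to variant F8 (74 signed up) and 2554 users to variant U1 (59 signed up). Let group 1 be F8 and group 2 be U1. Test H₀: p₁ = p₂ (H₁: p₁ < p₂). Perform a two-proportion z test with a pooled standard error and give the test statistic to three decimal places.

z = 2.798

p̂₁ = 74/1989 ≈ 0.03720, p̂₂ = 59/2554 ≈ 0.02310.
Pooled p̂ = (74+59)/(1989+2554) = 133/4543 = 0.02928.
SE = √(0.0284187 × 0.000894308) = 0.00504.
z = (0.03720 − 0.02310)/0.00504 = 0.01410/0.00504 = 2.798.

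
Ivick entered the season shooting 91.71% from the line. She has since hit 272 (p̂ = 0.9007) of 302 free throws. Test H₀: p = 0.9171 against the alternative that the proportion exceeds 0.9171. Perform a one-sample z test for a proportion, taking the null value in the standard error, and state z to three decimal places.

z = -1.036

p̂ = 272/302 = 0.90066.
SE = √(p₀(1−p₀)/n) = √(0.076028/302) = 0.01587.
z = (0.90066 − 0.9171)/0.01587 = -0.01644/0.01587 = -1.036.
p-value = P(Z > -1.036) ≈ 0.8499.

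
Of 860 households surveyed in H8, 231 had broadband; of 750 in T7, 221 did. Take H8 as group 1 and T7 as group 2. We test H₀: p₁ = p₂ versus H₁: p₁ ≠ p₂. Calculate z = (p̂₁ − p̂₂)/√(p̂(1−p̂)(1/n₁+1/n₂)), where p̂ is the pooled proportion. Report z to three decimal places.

p̂₁ = 231/860 = 0.26860, p̂₂ = 221/750 = 0.29467.
Pooled p̂ = (231+221)/(860+750) = 452/1610 = 0.28075.
SE = √(p̂(1−p̂)(1/n₁+1/n₂)) = √(0.28075·0.71925·0.00249612) = √(0.000504036) = 0.02245.
z = (0.26860 − 0.29467)/0.02245 = -0.02607/0.02245 = -1.161.

z = -1.161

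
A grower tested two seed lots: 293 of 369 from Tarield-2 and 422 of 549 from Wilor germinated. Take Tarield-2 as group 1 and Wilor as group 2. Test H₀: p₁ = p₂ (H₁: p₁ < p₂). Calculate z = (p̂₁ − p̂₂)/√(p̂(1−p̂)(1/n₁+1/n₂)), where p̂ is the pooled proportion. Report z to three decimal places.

p̂₁ = 293/369 ≈ 0.79404, p̂₂ = 422/549 ≈ 0.76867.
Pooled p̂ = (293+422)/(369+549) = 715/918 = 0.77887.
SE = √(p̂(1−p̂)(1/n₁+1/n₂)) = √(0.77887·0.22113·0.00453152) = √(0.000780478) = 0.02794.
z = (0.79404 − 0.76867)/0.02794 = 0.02537/0.02794 = 0.908.

z = 0.908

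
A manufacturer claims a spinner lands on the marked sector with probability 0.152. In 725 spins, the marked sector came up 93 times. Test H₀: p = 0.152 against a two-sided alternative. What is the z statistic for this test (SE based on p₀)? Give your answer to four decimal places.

z = -1.7793

p̂ = 93/725 ≈ 0.1282759.
Under H₀, SE = √(0.152·0.848/725) = √(0.000177788) = 0.0133337.
z = (0.1282759 − 0.152)/0.0133337 = -0.0237241/0.0133337 = -1.7793.
p-value = 2·P(Z > 1.779) ≈ 0.0752.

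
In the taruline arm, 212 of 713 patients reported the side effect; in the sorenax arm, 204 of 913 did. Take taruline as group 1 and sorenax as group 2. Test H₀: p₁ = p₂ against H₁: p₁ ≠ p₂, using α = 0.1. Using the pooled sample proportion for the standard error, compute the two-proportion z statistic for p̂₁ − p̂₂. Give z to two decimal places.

z = 3.39

p̂₁ = 212/713 ≈ 0.2973, p̂₂ = 204/913 ≈ 0.2234.
Pooled p̂ = (212+204)/(713+913) = 416/1626 = 0.2558.
SE = √(p̂(1−p̂)(1/n₁+1/n₂)) = √(0.2558·0.7442·0.00249781) = √(0.000475552) = 0.0218.
z = (0.2973 − 0.2234)/0.0218 = 0.0739/0.0218 = 3.39.
p-value = 2·P(Z > 3.389) ≈ 0.0007. With α = 0.1, reject H₀.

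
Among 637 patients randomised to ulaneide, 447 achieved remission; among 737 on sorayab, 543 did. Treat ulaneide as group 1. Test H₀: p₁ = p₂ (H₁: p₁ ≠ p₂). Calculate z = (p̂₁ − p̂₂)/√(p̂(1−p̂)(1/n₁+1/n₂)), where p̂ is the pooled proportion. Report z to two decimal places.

p̂₁ = 447/637 = 0.7017, p̂₂ = 543/737 = 0.7368.
Pooled p̂ = (447+543)/(637+737) = 990/1374 = 0.7205.
SE = √(p̂(1−p̂)(1/n₁+1/n₂)) = √(0.7205·0.2795·0.00292671) = √(0.000589349) = 0.0243.
z = (0.7017 − 0.7368)/0.0243 = -0.0351/0.0243 = -1.44.
Two-sided p-value ≈ 2·Φ(−1.444) = 0.1489.

z = -1.44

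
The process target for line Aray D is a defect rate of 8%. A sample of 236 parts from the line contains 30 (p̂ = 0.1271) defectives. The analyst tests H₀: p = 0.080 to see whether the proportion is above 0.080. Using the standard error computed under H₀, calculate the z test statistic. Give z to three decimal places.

p̂ = 30/236 = 0.12712.
SE = √(p₀(1−p₀)/n) = √(0.0736/236) = 0.01766.
z = (0.12712 − 0.08)/0.01766 = 0.04712/0.01766 = 2.668.

z = 2.668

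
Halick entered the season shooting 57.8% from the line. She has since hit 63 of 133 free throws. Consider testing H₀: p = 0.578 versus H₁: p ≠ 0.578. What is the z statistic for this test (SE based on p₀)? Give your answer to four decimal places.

p̂ = 63/133 = 0.473684.
Standard error under H₀: √(0.578×0.422/133) = 0.042825.
z = (0.473684 − 0.578)/0.042825 = -0.104316/0.042825 = -2.4359.

z = -2.4359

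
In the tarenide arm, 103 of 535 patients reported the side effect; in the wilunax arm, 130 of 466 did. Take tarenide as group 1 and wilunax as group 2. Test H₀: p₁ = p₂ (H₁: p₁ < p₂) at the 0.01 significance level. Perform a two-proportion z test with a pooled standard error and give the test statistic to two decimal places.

z = -3.23

p̂₁ = 103/535 = 0.1925, p̂₂ = 130/466 = 0.2790.
Pooled p̂ = (103+130)/(535+466) = 233/1001 = 0.2328.
SE = √(0.178587 × 0.00401508) = 0.0268.
z = (0.1925 − 0.2790)/0.0268 = -0.0865/0.0268 = -3.23.
p-value = P(Z < -3.228) ≈ 0.0006. With α = 0.01, reject H₀.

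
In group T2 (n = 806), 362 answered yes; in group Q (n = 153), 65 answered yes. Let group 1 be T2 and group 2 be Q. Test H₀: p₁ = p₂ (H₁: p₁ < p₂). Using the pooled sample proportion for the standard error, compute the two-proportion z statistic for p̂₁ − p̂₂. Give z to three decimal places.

z = 0.554

p̂₁ = 362/806 ≈ 0.44913, p̂₂ = 65/153 ≈ 0.42484.
Pooled p̂ = (362+65)/(806+153) = 427/959 = 0.44526.
SE = √(0.247003 × 0.00777664) = 0.04383.
z = (0.44913 − 0.42484)/0.04383 = 0.02429/0.04383 = 0.554.
p-value = P(Z < 0.554) ≈ 0.7103.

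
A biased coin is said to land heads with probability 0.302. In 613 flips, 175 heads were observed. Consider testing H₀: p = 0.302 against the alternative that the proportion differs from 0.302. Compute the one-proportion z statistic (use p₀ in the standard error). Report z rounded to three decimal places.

p̂ = 175/613 ≈ 0.28548.
SE = √(p₀(1−p₀)/n) = √(0.2108/613) = 0.01854.
z = (0.28548 − 0.302)/0.01854 = -0.01652/0.01854 = -0.891.

z = -0.891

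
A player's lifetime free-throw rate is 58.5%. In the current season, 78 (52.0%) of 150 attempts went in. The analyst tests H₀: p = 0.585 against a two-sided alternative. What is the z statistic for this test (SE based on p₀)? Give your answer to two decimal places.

z = -1.62

p̂ = 78/150 = 0.5200.
SE = √(p₀(1−p₀)/n) = √(0.24278/150) = 0.0402.
z = (0.5200 − 0.585)/0.0402 = -0.0650/0.0402 = -1.62.
Two-sided p-value ≈ 2·Φ(−1.616) = 0.1062.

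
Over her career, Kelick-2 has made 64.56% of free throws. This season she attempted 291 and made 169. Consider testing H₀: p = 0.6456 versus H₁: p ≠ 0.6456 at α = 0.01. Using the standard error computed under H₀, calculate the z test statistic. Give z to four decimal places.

z = -2.3125

p̂ = 169/291 = 0.5807560.
Under H₀, SE = √(0.6456·0.3544/291) = √(0.000786256) = 0.0280403.
z = (0.5807560 − 0.6456)/0.0280403 = -0.0648440/0.0280403 = -2.3125.
p-value = 2·P(Z > 2.313) ≈ 0.0207; since p > α = 0.01, fail to reject H₀.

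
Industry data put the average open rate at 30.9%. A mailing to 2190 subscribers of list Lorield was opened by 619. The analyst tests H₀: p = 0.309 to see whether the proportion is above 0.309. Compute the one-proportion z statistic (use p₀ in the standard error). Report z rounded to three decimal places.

z = -2.669

p̂ = 619/2190 ≈ 0.282648.
Under H₀, SE = √(0.309·0.691/2190) = √(9.74973e-05) = 0.009874.
z = (0.282648 − 0.309)/0.009874 = -0.026352/0.009874 = -2.669.
p-value = P(Z > -2.669) ≈ 0.9962.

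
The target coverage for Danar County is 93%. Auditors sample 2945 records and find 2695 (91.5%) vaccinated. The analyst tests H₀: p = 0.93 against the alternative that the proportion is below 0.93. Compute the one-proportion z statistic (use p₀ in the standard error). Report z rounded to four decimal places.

p̂ = 2695/2945 ≈ 0.9151104.
SE = √(p₀(1−p₀)/n) = √(0.0651/2945) = 0.0047016.
z = (0.9151104 − 0.93)/0.0047016 = -0.0148896/0.0047016 = -3.1669.

z = -3.1669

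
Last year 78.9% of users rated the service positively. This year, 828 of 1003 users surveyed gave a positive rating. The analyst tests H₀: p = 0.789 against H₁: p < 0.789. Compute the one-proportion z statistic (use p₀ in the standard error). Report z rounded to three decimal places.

z = 2.835

p̂ = 828/1003 = 0.82552.
Standard error under H₀: √(0.789×0.211/1003) = 0.01288.
z = (0.82552 − 0.789)/0.01288 = 0.03652/0.01288 = 2.835.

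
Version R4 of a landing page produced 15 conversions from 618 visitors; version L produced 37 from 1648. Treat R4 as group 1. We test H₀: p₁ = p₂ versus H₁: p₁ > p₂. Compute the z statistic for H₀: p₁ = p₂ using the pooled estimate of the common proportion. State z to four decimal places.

p̂₁ = 15/618 = 0.0242718, p̂₂ = 37/1648 = 0.0224515.
Pooled p̂ = (15+37)/(618+1648) = 52/2266 = 0.0229479.
SE = √(p̂(1−p̂)(1/n₁+1/n₂)) = √(0.0229479·0.9770521·0.00222492) = √(4.98856e-05) = 0.0070630.
z = (0.0242718 − 0.0224515)/0.0070630 = 0.0018203/0.0070630 = 0.2577.
p-value = P(Z > 0.258) ≈ 0.3983.

z = 0.2577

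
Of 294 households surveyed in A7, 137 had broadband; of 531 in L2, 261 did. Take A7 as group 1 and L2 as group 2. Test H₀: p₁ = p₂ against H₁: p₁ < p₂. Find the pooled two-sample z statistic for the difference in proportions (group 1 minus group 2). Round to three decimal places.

z = -0.703

p̂₁ = 137/294 = 0.46599, p̂₂ = 261/531 = 0.49153.
Pooled p̂ = (137+261)/(294+531) = 398/825 = 0.48242.
SE = √(0.249691 × 0.0052846) = 0.03633.
z = (0.46599 − 0.49153)/0.03633 = -0.02554/0.03633 = -0.703.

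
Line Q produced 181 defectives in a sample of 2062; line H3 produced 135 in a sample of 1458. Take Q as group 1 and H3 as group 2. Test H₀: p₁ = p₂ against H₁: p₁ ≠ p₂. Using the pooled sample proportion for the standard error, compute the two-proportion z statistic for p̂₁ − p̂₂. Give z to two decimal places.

z = -0.49

p̂₁ = 181/2062 ≈ 0.0878, p̂₂ = 135/1458 ≈ 0.0926.
Pooled p̂ = (181+135)/(2062+1458) = 316/3520 = 0.0898.
SE = √(p̂(1−p̂)(1/n₁+1/n₂)) = √(0.0898·0.9102·0.00117084) = √(9.56733e-05) = 0.0098.
z = (0.0878 − 0.0926)/0.0098 = -0.0048/0.0098 = -0.49.
p-value = 2·P(Z > 0.492) ≈ 0.6226.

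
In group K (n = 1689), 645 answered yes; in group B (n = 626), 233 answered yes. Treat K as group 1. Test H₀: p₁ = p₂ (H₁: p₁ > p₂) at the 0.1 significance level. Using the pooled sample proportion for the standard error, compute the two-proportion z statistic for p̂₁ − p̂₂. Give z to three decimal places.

z = 0.426

p̂₁ = 645/1689 = 0.38188, p̂₂ = 233/626 = 0.37220.
Pooled p̂ = (645+233)/(1689+626) = 878/2315 = 0.37927.
SE = √(0.235423 × 0.00218951) = 0.02270.
z = (0.38188 − 0.37220)/0.02270 = 0.00968/0.02270 = 0.426.
p-value = P(Z > 0.426) ≈ 0.3349; since p > α = 0.1, fail to reject H₀.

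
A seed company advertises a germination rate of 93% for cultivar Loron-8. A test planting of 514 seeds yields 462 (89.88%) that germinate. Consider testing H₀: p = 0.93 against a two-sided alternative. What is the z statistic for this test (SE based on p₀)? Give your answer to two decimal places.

p̂ = 462/514 ≈ 0.89883.
SE = √(p₀(1−p₀)/n) = √(0.0651/514) = 0.01125.
z = (0.89883 − 0.93)/0.01125 = -0.03117/0.01125 = -2.77.

z = -2.77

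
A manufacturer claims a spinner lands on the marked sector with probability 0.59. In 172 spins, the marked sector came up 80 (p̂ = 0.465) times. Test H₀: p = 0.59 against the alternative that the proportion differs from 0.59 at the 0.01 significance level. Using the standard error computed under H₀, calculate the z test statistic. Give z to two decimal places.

z = -3.33

p̂ = 80/172 ≈ 0.4651.
Standard error under H₀: √(0.59×0.41/172) = 0.0375.
z = (0.4651 − 0.59)/0.0375 = -0.1249/0.0375 = -3.33.
Two-sided p-value ≈ 2·Φ(−3.330) = 0.0009, so at α = 0.01 we reject H₀.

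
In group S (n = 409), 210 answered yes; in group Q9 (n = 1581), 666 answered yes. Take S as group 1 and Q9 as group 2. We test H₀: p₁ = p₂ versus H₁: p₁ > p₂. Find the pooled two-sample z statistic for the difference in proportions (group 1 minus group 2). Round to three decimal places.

z = 3.348

p̂₁ = 210/409 ≈ 0.51345, p̂₂ = 666/1581 ≈ 0.42125.
Pooled p̂ = (210+666)/(409+1581) = 876/1990 = 0.44020.
SE = √(p̂(1−p̂)(1/n₁+1/n₂)) = √(0.44020·0.55980·0.0030775) = √(0.00075837) = 0.02754.
z = (0.51345 − 0.42125)/0.02754 = 0.09220/0.02754 = 3.348.
p-value = P(Z > 3.348) ≈ 0.0004.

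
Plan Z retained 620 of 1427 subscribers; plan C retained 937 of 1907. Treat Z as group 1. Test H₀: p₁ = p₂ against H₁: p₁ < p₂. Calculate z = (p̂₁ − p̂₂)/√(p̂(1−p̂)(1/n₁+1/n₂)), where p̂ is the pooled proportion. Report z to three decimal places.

z = -3.257

p̂₁ = 620/1427 = 0.43448, p̂₂ = 937/1907 = 0.49135.
Pooled p̂ = (620+937)/(1427+1907) = 1557/3334 = 0.46701.
SE = √(p̂(1−p̂)(1/n₁+1/n₂)) = √(0.46701·0.53299·0.00122515) = √(0.000304955) = 0.01746.
z = (0.43448 − 0.49135)/0.01746 = -0.05687/0.01746 = -3.257.
p-value = P(Z < -3.257) ≈ 0.0006.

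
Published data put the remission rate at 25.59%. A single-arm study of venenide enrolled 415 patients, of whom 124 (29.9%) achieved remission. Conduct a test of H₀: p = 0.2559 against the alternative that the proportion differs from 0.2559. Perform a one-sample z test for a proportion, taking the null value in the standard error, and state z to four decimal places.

z = 2.0025

p̂ = 124/415 ≈ 0.2987952.
Standard error under H₀: √(0.2559×0.7441/415) = 0.0214204.
z = (0.2987952 − 0.2559)/0.0214204 = 0.0428952/0.0214204 = 2.0025.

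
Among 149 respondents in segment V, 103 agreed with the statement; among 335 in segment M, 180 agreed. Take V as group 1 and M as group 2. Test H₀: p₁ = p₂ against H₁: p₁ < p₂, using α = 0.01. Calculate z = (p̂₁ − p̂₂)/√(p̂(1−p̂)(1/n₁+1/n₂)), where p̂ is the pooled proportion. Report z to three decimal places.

p̂₁ = 103/149 = 0.69128, p̂₂ = 180/335 = 0.53731.
Pooled p̂ = (103+180)/(149+335) = 283/484 = 0.58471.
SE = √(p̂(1−p̂)(1/n₁+1/n₂)) = √(0.58471·0.41529·0.00969648) = √(0.00235454) = 0.04852.
z = (0.69128 − 0.53731)/0.04852 = 0.15397/0.04852 = 3.173.
p-value = P(Z < 3.173) ≈ 0.9992, so at α = 0.01 we fail to reject H₀.

z = 3.173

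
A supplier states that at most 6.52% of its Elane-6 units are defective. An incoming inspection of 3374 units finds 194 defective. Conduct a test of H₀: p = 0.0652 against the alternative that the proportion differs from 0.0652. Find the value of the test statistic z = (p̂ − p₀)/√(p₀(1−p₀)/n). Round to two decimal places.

p̂ = 194/3374 ≈ 0.05750.
SE = √(p₀(1−p₀)/n) = √(0.060949/3374) = 0.00425.
z = (0.05750 − 0.0652)/0.00425 = -0.00770/0.00425 = -1.81.
Two-sided p-value ≈ 2·Φ(−1.812) = 0.0700.

z = -1.81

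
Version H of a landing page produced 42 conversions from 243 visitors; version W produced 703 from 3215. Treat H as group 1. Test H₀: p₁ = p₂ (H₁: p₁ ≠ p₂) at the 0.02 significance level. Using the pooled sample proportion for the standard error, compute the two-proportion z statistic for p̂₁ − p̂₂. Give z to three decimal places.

z = -1.675

p̂₁ = 42/243 = 0.17284, p̂₂ = 703/3215 = 0.21866.
Pooled p̂ = (42+703)/(243+3215) = 745/3458 = 0.21544.
SE = √(0.169027 × 0.00442627) = 0.02735.
z = (0.17284 − 0.21866)/0.02735 = -0.04582/0.02735 = -1.675.
p-value = 2·P(Z > 1.675) ≈ 0.0939. With α = 0.02, fail to reject H₀.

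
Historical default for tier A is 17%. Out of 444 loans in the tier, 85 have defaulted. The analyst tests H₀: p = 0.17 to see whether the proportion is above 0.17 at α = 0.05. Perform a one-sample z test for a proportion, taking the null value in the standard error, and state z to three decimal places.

p̂ = 85/444 ≈ 0.191441.
Standard error under H₀: √(0.17×0.83/444) = 0.017827.
z = (0.191441 − 0.17)/0.017827 = 0.021441/0.017827 = 1.203.
p-value = P(Z > 1.203) ≈ 0.1145; since p > α = 0.05, fail to reject H₀.

z = 1.203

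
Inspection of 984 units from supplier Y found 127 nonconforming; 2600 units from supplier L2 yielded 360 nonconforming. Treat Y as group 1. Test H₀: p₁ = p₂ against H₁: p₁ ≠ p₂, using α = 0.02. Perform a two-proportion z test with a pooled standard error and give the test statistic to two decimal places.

p̂₁ = 127/984 ≈ 0.1291, p̂₂ = 360/2600 ≈ 0.1385.
Pooled p̂ = (127+360)/(984+2600) = 487/3584 = 0.1359.
SE = √(0.117418 × 0.00140088) = 0.0128.
z = (0.1291 − 0.1385)/0.0128 = -0.0094/0.0128 = -0.73.
p-value = 2·P(Z > 0.733) ≈ 0.4638; since p > α = 0.02, fail to reject H₀.

z = -0.73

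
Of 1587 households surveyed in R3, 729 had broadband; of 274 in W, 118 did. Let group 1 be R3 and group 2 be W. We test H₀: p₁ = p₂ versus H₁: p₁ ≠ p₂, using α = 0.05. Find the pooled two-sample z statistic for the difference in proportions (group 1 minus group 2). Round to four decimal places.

p̂₁ = 729/1587 = 0.459357, p̂₂ = 118/274 = 0.430657.
Pooled p̂ = (729+118)/(1587+274) = 847/1861 = 0.455132.
SE = √(0.247987 × 0.00427975) = 0.032578.
z = (0.459357 − 0.430657)/0.032578 = 0.028700/0.032578 = 0.8810.
p-value = 2·P(Z > 0.881) ≈ 0.3783. With α = 0.05, fail to reject H₀.

z = 0.8810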